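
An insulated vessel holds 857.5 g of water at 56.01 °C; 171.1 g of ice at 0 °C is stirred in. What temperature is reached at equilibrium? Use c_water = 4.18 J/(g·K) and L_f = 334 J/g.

T_f ≈ 33.4 °C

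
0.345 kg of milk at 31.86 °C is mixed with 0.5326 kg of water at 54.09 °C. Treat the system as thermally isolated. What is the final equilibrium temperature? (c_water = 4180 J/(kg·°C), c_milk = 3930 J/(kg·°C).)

T_f ≈ 45.7 °C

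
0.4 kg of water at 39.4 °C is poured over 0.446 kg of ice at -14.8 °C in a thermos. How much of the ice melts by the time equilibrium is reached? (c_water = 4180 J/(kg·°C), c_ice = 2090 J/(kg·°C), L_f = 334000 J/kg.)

m_melted ≈ 0.156 kg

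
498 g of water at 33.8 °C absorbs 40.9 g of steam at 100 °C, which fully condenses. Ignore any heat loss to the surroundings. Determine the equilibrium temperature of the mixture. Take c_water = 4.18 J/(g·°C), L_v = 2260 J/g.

T_f ≈ 79.9 °C

Let T be the final temperature. ΣQ_i = 0:
latent heat released on condensation: 40.9×2260 = 92434; condensed water 100 °C→T: 170.96(T − 100); original water: 2081.6(T − 33.8)
2252.6 T = 92434 + 17096 + 70359 = 179890
T ≈ 79.86 °C — below 100 °C, confirming all the steam condensed.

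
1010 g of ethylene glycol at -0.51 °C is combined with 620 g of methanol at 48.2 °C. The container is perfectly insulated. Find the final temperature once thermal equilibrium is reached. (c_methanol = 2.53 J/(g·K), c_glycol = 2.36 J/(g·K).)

T_f ≈ 18.8 °C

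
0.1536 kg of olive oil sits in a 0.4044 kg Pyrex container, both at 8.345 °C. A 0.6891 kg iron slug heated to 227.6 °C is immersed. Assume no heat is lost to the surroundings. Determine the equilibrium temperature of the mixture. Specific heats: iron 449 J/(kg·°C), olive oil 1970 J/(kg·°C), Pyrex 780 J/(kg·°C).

T_f ≈ 81.5 °C

Let T be the final temperature. ΣQ_i = 0:
0.6891*449*(T − 227.6) + 0.1536*1970*(T − 8.345) + 0.4044*780*(T − 8.345) = 0
309.41(T − 227.6) + 302.59(T − 8.345) + 315.43(T − 8.345) = 0
927.43 T = 75578
T = 75578 / 927.43 = 81.5 °C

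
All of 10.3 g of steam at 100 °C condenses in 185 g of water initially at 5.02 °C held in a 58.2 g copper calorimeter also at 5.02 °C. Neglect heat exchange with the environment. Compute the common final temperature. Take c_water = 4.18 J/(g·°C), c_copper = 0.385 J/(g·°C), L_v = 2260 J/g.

Heat gained plus heat lost sum to zero:
latent heat released on condensation: 10.3×2260 = 23278; condensate cools 100→T: 10.3×4.18×(T − 100) = 43.05(T − 100); original water: 773.3(T − 5.02); copper cup: 58.2×0.385×(T − 5.02) = 22.41(T − 5.02)
838.76 T = 23278 + 4305.4 + 3994.4 = 31578
T ≈ 37.65 °C (< 100 °C, so full condensation is consistent).

T_f ≈ 37.6 °C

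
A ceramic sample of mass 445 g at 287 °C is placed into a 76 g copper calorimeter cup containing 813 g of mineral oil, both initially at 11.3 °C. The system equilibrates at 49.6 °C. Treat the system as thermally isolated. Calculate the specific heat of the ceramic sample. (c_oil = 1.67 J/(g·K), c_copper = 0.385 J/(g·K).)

Net heat exchanged in the isolated system is zero:
445·c·(49.6 − 287) + 813·1.67·(49.6 − 11.3) + 76·0.385·(49.6 − 11.3) = 0
-105643 c = -53121
c = -53121/-105643 ≈ 0.5028 J/(g·K)

c ≈ 0.503 J/(g·K)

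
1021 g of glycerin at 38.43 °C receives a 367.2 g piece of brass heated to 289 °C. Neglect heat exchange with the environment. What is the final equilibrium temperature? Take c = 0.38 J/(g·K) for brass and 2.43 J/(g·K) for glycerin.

T_f ≈ 51.8 °C

|Q_brass| = |Q_glycerin|:
367.2×0.38×(289 − T) = 1021×2.43×(T − 38.43)
139.54(289 − T) = 2481(T − 38.43)
2620.6 T = 135672  ⇒  T ≈ 51.77 °C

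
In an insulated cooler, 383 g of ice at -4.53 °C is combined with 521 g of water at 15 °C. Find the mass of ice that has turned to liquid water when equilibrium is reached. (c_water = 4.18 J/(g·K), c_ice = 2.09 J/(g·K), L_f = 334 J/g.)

m_melted ≈ 86.9 g

Cooling the water to 0 °C releases 521·4.18·15 = 32667 J.
Warming the ice to 0 °C takes 383·2.09·4.53 = 3626.1 J, leaving 29041 J for melting.
Fully melting the ice requires m_ice L_f = 383·334 = 127922 J.
Since 29041 < 127922 J, not all the ice melts; equilibrium is at 0 °C.
Mass melted = 29041/334 ≈ 86.95 g.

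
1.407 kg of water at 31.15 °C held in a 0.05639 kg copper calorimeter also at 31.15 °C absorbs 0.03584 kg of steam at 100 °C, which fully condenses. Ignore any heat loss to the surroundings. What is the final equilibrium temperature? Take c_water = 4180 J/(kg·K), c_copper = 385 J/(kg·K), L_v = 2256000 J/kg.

T_f ≈ 46.2 °C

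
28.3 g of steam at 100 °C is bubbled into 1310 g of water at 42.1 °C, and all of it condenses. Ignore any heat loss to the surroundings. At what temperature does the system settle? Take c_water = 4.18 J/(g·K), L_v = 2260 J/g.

Energy balance with sensible and latent terms:
steam→water at 100 °C releases m L_v = 28.3·2260 = 63958; condensed water 100 °C→T: 118.29(T − 100); water warms: 1310·4.18·(T − 42.1) = 5475.8(T − 42.1)
5594.1 T = 63958 + 11829 + 230531 = 306319
T ≈ 54.76 °C — below 100 °C, confirming all the steam condensed.

T_f ≈ 54.8 °C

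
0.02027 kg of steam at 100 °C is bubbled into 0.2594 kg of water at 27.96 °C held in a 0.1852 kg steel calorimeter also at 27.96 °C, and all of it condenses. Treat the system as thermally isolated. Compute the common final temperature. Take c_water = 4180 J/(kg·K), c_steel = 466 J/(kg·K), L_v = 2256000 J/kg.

Sum of m c ΔT and latent-heat terms is zero:
latent heat released on condensation: 0.02027·2256000 = 45729
  condensed water 100 °C→T: 84.73(T − 100)
  water warms: 0.2594·4180·(T − 27.96) = 1084.3(T − 27.96)
  cup: 86.3(T − 27.96)
1255.3 T = 45729 + 8472.9 + 32730 = 86932
T ≈ 69.25 °C, under the boiling point, so the assumption holds.

T_f ≈ 69.3 °C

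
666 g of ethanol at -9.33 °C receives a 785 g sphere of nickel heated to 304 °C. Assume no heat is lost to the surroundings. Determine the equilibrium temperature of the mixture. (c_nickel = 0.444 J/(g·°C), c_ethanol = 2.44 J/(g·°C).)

Heat lost by the nickel equals heat gained by the ethanol:
785·0.444·(304 − T) = 666·2.44·(T − (-9.33))
348.54(304 − T) = 1625(T − (-9.33))
1973.6 T = 90795  ⇒  T ≈ 46.00 °C

T_f ≈ 46.0 °C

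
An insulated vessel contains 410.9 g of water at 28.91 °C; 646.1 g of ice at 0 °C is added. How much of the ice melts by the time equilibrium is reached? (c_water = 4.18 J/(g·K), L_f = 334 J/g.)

m_melted ≈ 149 g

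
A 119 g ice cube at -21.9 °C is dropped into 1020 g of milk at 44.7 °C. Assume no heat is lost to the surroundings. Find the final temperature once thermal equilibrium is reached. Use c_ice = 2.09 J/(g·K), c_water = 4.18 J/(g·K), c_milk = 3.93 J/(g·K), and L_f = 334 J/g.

T_f ≈ 29.7 °C

Taking heat into each body as positive, Σ m c ΔT = 0:
ice -21.9→0 °C: 119×2.09×21.9 = 5446.7; melt ice: 119×334 = 39746; meltwater 0→T: 119×4.18×T = 497.42 T; milk cools: 1020×3.93×(T − 44.7) = 4008.6(T − 44.7)
4506 T = 179184 − 45193 = 133992
T ≈ 29.74 °C (positive, so assuming full melt was valid).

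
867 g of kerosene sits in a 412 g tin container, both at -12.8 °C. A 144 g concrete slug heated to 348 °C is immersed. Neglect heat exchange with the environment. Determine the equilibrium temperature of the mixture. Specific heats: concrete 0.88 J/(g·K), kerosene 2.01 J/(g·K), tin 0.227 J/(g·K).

T_f ≈ 10.5 °C

Energy conservation, ΣQ = 0:
144×0.88×(T − 348) + 867×2.01×(T − (-12.8)) + 412×0.227×(T − (-12.8)) = 0
1962.9 T = 20595
T ≈ 10.49 °C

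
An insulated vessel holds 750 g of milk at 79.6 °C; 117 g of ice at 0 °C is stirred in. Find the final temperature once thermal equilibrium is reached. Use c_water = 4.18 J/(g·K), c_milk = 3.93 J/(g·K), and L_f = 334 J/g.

T_f ≈ 56.9 °C

Energy balance with sensible and latent terms:
latent heat to melt: 117×334 = 39078; warm the meltwater: 489.06 T; milk cools: 750×3.93×(T − 79.6) = 2947.5(T − 79.6)
3436.6 T = 234621 − 39078 = 195543
T ≈ 56.90 °C — above 0 °C, consistent with complete melting.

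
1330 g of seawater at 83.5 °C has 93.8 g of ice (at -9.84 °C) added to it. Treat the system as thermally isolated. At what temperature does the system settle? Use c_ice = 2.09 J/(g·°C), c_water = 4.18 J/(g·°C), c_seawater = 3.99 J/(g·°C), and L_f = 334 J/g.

T_f ≈ 71.9 °C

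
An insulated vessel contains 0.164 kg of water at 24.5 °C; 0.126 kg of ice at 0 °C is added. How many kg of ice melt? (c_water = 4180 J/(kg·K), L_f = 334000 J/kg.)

Water can give up m c ΔT = 0.164×4180×24.5 = 16795 J before reaching 0 °C.
Fully melting the ice requires m_ice L_f = 0.126×334000 = 42084 J.
16795 J < 42084 J, so only part of the ice melts and the system sits at 0 °C.
m_melted×334000 = 16795  ⇒  m_melted ≈ 0.05029 kg.

m_melted ≈ 0.0503 kg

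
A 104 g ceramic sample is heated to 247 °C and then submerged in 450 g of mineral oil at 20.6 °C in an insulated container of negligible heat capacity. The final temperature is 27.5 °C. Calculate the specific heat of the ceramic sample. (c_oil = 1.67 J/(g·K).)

c ≈ 0.227 J/(g·K)

m_s c (T_s − T_f) = m_oil c_oil (T_f − T_0):
104·c·(247 − 27.5) = 450·1.67·(27.5 − 20.6)
22828 c = 5185.3  ⇒  c ≈ 0.2271 J/(g·K)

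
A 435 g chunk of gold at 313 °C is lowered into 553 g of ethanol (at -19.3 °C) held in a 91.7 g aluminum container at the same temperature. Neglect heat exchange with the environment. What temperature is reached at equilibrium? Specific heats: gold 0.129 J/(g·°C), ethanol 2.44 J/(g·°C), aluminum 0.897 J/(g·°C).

T_f ≈ -6.8 °C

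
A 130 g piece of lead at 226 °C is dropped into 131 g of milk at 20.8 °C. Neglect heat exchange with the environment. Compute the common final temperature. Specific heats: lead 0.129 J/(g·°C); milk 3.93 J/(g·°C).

T_f ≈ 27.3 °C

Taking heat into each body as positive, Σ m c ΔT = 0:
130·0.129·(T − 226) + 131·3.93·(T − 20.8) = 0
531.6 T = 14498
T = 14498/531.6 ≈ 27.27 °C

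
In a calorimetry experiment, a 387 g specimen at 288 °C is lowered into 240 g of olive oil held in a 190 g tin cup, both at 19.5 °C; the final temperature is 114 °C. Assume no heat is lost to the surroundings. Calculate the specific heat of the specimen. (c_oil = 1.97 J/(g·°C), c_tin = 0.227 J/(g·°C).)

c ≈ 0.724 J/(g·°C)

Heat gained plus heat lost sum to zero:
387·c·(114 − 288) + 240·1.97·(114 − 19.5) + 190·0.227·(114 − 19.5) = 0
-67338 c = -48755
c = -48755/-67338 ≈ 0.724 J/(g·°C)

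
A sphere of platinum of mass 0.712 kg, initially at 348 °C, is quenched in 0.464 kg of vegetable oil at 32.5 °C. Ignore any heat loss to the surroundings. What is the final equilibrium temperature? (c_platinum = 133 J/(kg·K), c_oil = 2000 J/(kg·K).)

T_f ≈ 61.7 °C

T_f = Σ m_i c_i T_i / Σ m_i c_i:
T_f = (94.7*348 + 928*32.5) / (94.7 + 928)
    = 63114 / 1022.7 ≈ 61.71 °C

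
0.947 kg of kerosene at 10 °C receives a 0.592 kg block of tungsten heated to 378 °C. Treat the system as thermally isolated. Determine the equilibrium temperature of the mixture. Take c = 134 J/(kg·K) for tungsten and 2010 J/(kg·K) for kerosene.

Taking heat into each body as positive, Σ m c ΔT = 0:
0.592*134*(T − 378) + 0.947*2010*(T − 10) = 0
79.33(T − 378) + 1903.5(T − 10) = 0
1982.8 T = 49021
T ≈ 24.72 °C

T_f ≈ 24.7 °C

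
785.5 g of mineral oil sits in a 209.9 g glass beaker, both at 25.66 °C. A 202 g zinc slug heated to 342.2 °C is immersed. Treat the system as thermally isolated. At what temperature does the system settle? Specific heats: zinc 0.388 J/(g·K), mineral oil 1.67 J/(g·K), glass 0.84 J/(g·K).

T_f ≈ 41.5 °C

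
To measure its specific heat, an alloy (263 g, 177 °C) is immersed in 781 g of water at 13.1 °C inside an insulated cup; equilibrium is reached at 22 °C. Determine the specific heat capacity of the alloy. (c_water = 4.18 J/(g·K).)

Taking heat into each body as positive, Σ m c ΔT = 0:
263·c·(22 − 177) + 781·4.18·(22 − 13.1) = 0
-40765 c = -29055
c = -29055/-40765 ≈ 0.7127 J/(g·K)

c ≈ 0.713 J/(g·K)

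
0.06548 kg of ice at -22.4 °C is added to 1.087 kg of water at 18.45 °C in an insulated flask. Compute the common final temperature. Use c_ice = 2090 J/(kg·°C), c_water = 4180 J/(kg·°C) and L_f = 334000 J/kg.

Energy balance with sensible and latent terms:
warm ice to 0 °C: 0.06548×2090×(0 − (-22.4)) = 3065.5; melt ice: 0.06548×334000 = 21870; warm the meltwater: 273.71 T; water: 4543.7(T − 18.45)
4817.4 T = 83831 − 24936 = 58895
T ≈ 12.23 °C — above 0 °C, consistent with complete melting.

T_f ≈ 12.2 °C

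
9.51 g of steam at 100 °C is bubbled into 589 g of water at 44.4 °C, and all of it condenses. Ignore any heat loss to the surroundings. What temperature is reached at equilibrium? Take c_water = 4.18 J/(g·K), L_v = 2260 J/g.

Net heat exchanged in the isolated system is zero:
steam→water at 100 °C releases m L_v = 9.51×2260 = 21493; condensate cools 100→T: 9.51×4.18×(T − 100) = 39.75(T − 100); original water: 2462(T − 44.4)
2501.8 T = 21493 + 3975.2 + 109314 = 134781
T ≈ 53.87 °C (< 100 °C, so full condensation is consistent).

T_f ≈ 53.9 °C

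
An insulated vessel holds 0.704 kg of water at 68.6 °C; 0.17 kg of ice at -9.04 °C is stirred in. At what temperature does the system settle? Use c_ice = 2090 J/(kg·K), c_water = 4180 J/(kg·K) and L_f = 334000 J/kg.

Net heat exchanged in the isolated system is zero:
warm ice to 0 °C: 0.17×2090×(0 − (-9.04)) = 3211.9
  melt ice: 0.17×334000 = 56780
  warm the meltwater: 710.6 T
  water: 2942.7(T − 68.6)
3653.3 T = 201871 − 59992 = 141879
T ≈ 38.84 °C (positive, so assuming full melt was valid).

T_f ≈ 38.8 °C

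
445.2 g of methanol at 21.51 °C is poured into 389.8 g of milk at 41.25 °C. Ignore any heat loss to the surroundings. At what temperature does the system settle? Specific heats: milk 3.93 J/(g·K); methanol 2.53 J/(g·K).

T_f ≈ 32.9 °C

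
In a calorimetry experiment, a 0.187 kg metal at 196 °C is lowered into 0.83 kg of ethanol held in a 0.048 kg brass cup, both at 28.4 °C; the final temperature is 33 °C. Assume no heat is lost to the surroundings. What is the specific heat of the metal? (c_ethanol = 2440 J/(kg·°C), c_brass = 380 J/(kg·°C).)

Taking heat into each body as positive, Σ m c ΔT = 0:
0.187·c·(33 − 196) + 0.83·2440·(33 − 28.4) + 0.048·380·(33 − 28.4) = 0
-30.48 c = -9399.8
c = -9399.8/-30.48 ≈ 308.4 J/(kg·°C)

c ≈ 308 J/(kg·°C)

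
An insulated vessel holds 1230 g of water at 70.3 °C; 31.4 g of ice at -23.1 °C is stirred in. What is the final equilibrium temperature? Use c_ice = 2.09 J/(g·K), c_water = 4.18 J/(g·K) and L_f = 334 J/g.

T_f ≈ 66.3 °C

Energy balance with sensible and latent terms:
warm ice to 0 °C: 31.4×2.09×(0 − (-23.1)) = 1516
  fusion: m_ice L_f = 31.4×334 = 10488
  warm the meltwater: 131.25 T
  water cools: 1230×4.18×(T − 70.3) = 5141.4(T − 70.3)
5272.7 T = 361440 − 12004 = 349437
T ≈ 66.27 °C. Since T > 0 °C, the all-ice-melts assumption holds.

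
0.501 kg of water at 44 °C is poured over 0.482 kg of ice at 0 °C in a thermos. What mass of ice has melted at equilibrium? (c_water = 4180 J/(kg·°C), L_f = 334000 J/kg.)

Cooling the water to 0 °C releases 0.501·4180·44 = 92144 J.
Melting all 0.482 kg of ice would need 0.482·334000 = 160988 J.
92144 J < 160988 J, so only part of the ice melts and the system sits at 0 °C.
m_melt = 92144 / L_f = 0.2759 kg.

m_melted ≈ 0.276 kg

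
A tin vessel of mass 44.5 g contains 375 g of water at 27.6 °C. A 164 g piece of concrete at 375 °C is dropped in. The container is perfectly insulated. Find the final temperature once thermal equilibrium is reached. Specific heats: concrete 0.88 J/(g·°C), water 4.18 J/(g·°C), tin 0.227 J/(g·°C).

Taking heat into each body as positive, Σ m c ΔT = 0:
164*0.88*(T − 375) + 375*4.18*(T − 27.6) + 44.5*0.227*(T − 27.6) = 0
(144.32 + 1567.5 + 10.1) T = 144.32*375 + 1567.5*27.6 + 10.1*27.6
T = 97662/1721.9 ≈ 56.72 °C

T_f ≈ 56.7 °C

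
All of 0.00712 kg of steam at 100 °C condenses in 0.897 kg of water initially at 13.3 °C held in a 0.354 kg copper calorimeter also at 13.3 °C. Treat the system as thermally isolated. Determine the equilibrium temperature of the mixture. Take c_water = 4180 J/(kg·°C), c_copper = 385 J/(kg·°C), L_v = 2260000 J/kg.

Net heat exchanged in the isolated system is zero:
latent heat released on condensation: 0.00712·2260000 = 16091
  condensate cools 100→T: 0.00712·4180·(T − 100) = 29.76(T − 100)
  water warms: 0.897·4180·(T − 13.3) = 3749.5(T − 13.3)
  cup: 136.29(T − 13.3)
3915.5 T = 16091 + 2976.2 + 51680 = 70748
T ≈ 18.07 °C (< 100 °C, so full condensation is consistent).

T_f ≈ 18.1 °C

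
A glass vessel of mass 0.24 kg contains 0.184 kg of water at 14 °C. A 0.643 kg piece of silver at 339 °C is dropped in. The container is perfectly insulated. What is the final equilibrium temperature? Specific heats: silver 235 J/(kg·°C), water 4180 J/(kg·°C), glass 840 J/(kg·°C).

T_f ≈ 57.8 °C

Setting the total heat transfer to zero:
0.643*235*(T − 339) + 0.184*4180*(T − 14) + 0.24*840*(T − 14) = 0
(151.1 + 769.12 + 201.6) T = 151.1*339 + 769.12*14 + 201.6*14
T ≈ 57.78 °C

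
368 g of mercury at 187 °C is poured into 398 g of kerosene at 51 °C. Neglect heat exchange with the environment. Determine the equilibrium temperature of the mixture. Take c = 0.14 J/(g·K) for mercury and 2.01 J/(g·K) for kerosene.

|Q_mercury| = |Q_kerosene|:
368·0.14·(187 − T) = 398·2.01·(T − 51)
51.52(187 − T) = 799.98(T − 51)
851.5 T = 50433  ⇒  T ≈ 59.23 °C

T_f ≈ 59.2 °C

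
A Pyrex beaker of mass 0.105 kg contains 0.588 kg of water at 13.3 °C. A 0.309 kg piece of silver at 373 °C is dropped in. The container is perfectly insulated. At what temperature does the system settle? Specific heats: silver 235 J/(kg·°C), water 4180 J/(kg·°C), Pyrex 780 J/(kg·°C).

Let T be the final temperature. ΣQ_i = 0:
0.309*235*(T − 373) + 0.588*4180*(T − 13.3) + 0.105*780*(T − 13.3) = 0
72.61(T − 373) + 2457.8(T − 13.3) + 81.9(T − 13.3) = 0
2612.4 T = 60864
T = 60864 / 2612.4 = 23.3 °C

T_f ≈ 23.3 °C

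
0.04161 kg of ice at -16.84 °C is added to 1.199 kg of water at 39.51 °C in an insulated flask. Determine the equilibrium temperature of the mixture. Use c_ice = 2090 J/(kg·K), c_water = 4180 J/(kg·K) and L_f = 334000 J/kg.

Energy balance with sensible and latent terms:
warm ice to 0 °C: 0.04161·2090·(0 − (-16.84)) = 1464.5
  latent heat to melt: 0.04161·334000 = 13898
  meltwater 0→T: 0.04161·4180·T = 173.93 T
  water: 5011.8(T − 39.51)
5185.7 T = 198017 − 15362 = 182655
T ≈ 35.22 °C — above 0 °C, consistent with complete melting.

T_f ≈ 35.2 °C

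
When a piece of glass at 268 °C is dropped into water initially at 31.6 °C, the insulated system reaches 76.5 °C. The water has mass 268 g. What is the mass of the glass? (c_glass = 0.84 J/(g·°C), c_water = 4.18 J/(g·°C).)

Net heat exchanged in the isolated system is zero:
m×0.84×(76.5 − 268) + 268×4.18×(76.5 − 31.6) = 0
-160.86 m = -50299
m = -50299/-160.86 ≈ 312.7 g

m ≈ 313 g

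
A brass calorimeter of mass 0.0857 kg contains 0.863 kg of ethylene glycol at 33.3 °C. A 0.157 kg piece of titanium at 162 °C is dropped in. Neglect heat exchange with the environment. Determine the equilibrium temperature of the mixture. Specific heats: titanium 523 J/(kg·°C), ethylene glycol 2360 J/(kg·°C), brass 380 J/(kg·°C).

T_f ≈ 38.2 °C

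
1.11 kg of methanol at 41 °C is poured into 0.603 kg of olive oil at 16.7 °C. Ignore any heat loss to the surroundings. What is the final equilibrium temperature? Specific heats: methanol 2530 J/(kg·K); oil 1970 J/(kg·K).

Net heat exchanged in the isolated system is zero:
1.11×2530×(T − 41) + 0.603×1970×(T − 16.7) = 0
(2808.3 + 1187.9) T = 2808.3×41 + 1187.9×16.7
T = 134978 / 3996.2 = 33.8 °C

T_f ≈ 33.8 °C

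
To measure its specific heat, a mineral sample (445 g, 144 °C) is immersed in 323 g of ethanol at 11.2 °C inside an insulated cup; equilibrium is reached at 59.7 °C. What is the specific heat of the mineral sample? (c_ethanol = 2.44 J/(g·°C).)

c ≈ 1.02 J/(g·°C)

m_s c (T_s − T_f) = m_ethanol c_ethanol (T_f − T_0):
445·c·(144 − 59.7) = 323·2.44·(59.7 − 11.2)
37514 c = 38224  ⇒  c ≈ 1.019 J/(g·°C)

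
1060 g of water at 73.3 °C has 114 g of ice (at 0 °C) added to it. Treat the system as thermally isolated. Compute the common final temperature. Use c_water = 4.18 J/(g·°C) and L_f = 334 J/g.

T_f ≈ 58.4 °C

Taking heat into each body as positive, Σ m c ΔT = 0:
latent heat to melt: 114·334 = 38076; warm the meltwater: 476.52 T; water: 4430.8(T − 73.3)
4907.3 T = 324778 − 38076 = 286702
T ≈ 58.42 °C. Since T > 0 °C, the all-ice-melts assumption holds.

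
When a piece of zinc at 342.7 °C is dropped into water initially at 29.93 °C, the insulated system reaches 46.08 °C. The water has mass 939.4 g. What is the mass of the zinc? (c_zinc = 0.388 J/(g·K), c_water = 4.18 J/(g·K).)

m ≈ 551 g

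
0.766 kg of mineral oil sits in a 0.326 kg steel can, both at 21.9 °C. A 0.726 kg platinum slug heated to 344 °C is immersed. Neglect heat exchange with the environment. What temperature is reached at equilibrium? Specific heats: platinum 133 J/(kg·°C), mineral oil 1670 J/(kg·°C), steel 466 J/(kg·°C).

T_f ≈ 42.3 °C

Setting the total heat transfer to zero:
0.726·133·(T − 344) + 0.766·1670·(T − 21.9) + 0.326·466·(T − 21.9) = 0
1527.7 T = 64558
T = 64558/1527.7 ≈ 42.26 °C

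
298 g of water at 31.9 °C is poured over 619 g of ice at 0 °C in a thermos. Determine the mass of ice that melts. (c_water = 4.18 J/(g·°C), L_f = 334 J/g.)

m_melted ≈ 119 g

Heat available from the water dropping to 0 °C: 298·4.18·31.9 = 39736 J.
To melt every bit of ice: 619·334 = 206746 J.
Since 39736 < 206746 J, not all the ice melts; equilibrium is at 0 °C.
m_melted·334 = 39736  ⇒  m_melted ≈ 119 g.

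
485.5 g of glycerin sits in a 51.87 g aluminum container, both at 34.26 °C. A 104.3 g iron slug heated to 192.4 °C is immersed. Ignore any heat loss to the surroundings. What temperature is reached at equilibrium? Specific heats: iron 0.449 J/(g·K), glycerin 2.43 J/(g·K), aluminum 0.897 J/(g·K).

Net heat exchanged in the isolated system is zero:
104.3×0.449×(T − 192.4) + 485.5×2.43×(T − 34.26) + 51.87×0.897×(T − 34.26) = 0
46.83(T − 192.4) + 1179.8(T − 34.26) + 46.53(T − 34.26) = 0
1273.1 T = 51023
T = 51023 / 1273.1 = 40.1 °C

T_f ≈ 40.1 °C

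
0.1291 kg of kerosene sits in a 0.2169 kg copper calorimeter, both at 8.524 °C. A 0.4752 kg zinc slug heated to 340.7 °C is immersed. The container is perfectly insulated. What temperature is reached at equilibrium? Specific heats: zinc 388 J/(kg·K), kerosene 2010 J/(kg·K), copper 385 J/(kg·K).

T_f ≈ 124.7 °C

Conservation of energy gives ΣQ = 0:
0.4752*388*(T − 340.7) + 0.1291*2010*(T − 8.524) + 0.2169*385*(T − 8.524) = 0
(184.38 + 259.49 + 83.51) T = 184.38*340.7 + 259.49*8.524 + 83.51*8.524
T ≈ 124.66 °C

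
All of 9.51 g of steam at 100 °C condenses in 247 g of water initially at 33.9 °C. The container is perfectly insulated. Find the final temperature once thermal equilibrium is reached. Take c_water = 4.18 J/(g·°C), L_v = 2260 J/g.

Sum of m c ΔT and latent-heat terms is zero:
latent heat released on condensation: 9.51×2260 = 21493; condensate cools 100→T: 9.51×4.18×(T − 100) = 39.75(T − 100); original water: 1032.5(T − 33.9)
1072.2 T = 21493 + 3975.2 + 35000 = 60468
T ≈ 56.40 °C, under the boiling point, so the assumption holds.

T_f ≈ 56.4 °C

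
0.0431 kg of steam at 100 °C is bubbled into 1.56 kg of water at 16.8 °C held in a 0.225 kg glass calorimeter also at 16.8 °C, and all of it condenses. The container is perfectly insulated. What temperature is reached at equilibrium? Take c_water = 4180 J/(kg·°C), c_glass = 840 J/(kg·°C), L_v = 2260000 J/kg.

T_f ≈ 33.1 °C

Setting the total heat transfer to zero:
latent heat released on condensation: 0.0431×2260000 = 97406; condensed water 100 °C→T: 180.16(T − 100); original water: 6520.8(T − 16.8); glass cup: 0.225×840×(T − 16.8) = 189(T − 16.8)
6890 T = 97406 + 18016 + 112725 = 228146
T ≈ 33.11 °C — below 100 °C, confirming all the steam condensed.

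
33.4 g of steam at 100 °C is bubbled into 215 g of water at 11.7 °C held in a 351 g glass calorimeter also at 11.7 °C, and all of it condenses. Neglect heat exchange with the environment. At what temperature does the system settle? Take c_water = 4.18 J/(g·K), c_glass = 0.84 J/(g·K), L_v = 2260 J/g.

T_f ≈ 77.6 °C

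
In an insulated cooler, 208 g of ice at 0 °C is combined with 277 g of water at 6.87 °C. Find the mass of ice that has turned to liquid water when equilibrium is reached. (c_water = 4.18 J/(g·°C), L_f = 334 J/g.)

m_melted ≈ 23.8 g

Heat available from the water dropping to 0 °C: 277·4.18·6.87 = 7954.5 J.
Fully melting the ice requires m_ice L_f = 208·334 = 69472 J.
Since 7954.5 < 69472 J, not all the ice melts; equilibrium is at 0 °C.
m_melted·334 = 7954.5  ⇒  m_melted ≈ 23.82 g.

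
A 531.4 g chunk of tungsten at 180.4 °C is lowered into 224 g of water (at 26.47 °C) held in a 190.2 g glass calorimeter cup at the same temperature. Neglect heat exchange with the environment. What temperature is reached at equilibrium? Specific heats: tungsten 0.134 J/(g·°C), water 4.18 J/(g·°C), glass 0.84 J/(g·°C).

T_f ≈ 35.9 °C

Energy conservation, ΣQ = 0:
531.4·0.134·(T − 180.4) + 224·4.18·(T − 26.47) + 190.2·0.84·(T − 26.47) = 0
(71.21 + 936.32 + 159.77) T = 71.21·180.4 + 936.32·26.47 + 159.77·26.47
T = 41859 / 1167.3 = 35.9 °C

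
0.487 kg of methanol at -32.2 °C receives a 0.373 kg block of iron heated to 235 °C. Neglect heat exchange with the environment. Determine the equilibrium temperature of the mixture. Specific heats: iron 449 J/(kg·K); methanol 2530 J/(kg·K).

With ΣQ=0 the equilibrium temperature is the m·c-weighted mean:
T_f = (167.48·235 + 1232.1·(-32.2)) / (167.48 + 1232.1)
    = -316.85 / 1399.6 ≈ -0.23 °C

T_f ≈ -0.2 °C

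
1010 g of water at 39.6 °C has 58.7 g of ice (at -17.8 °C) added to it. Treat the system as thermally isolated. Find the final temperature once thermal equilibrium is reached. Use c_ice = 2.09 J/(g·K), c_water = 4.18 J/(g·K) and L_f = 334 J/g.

Conservation of energy gives ΣQ = 0:
warm ice to 0 °C: 58.7·2.09·(0 − (-17.8)) = 2183.8
  melt ice: 58.7·334 = 19606
  meltwater 0→T: 58.7·4.18·T = 245.37 T
  water: 4221.8(T − 39.6)
4467.2 T = 167183 − 21790 = 145394
T ≈ 32.55 °C (positive, so assuming full melt was valid).

T_f ≈ 32.5 °C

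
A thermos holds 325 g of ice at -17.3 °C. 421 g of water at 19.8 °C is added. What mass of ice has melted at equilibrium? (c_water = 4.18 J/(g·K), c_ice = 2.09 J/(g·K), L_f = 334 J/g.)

m_melted ≈ 69.1 g

Water can give up m c ΔT = 421·4.18·19.8 = 34844 J before reaching 0 °C.
Of that, 325·2.09·17.3 = 11751 J goes to bring the ice to 0 °C, leaving 23093 J.
Fully melting the ice requires m_ice L_f = 325·334 = 108550 J.
23093 J < 108550 J, so only part of the ice melts and the system sits at 0 °C.
m_melted·334 = 23093  ⇒  m_melted ≈ 69.14 g.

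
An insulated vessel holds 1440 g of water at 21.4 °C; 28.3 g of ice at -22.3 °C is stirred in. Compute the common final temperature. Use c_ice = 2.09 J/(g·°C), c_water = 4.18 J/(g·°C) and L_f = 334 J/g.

T_f ≈ 19.2 °C

Net heat exchanged in the isolated system is zero:
ice -22.3→0 °C: 28.3·2.09·22.3 = 1319; fusion: m_ice L_f = 28.3·334 = 9452.2; warm the meltwater: 118.29 T; water cools: 1440·4.18·(T − 21.4) = 6019.2(T − 21.4)
6137.5 T = 128811 − 10771 = 118040
T ≈ 19.23 °C (positive, so assuming full melt was valid).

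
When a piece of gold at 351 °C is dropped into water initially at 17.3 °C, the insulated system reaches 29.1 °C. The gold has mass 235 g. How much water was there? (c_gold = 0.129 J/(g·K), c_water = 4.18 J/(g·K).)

m ≈ 198 g

|Q_gold| = |Q_water|:
235×0.129×(351 − 29.1) = m×4.18×(29.1 − 17.3)
49.32 m = 9758.4  ⇒  m ≈ 197.8 g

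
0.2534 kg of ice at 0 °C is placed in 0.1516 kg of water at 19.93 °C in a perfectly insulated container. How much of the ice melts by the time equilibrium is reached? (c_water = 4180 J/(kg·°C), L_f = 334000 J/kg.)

m_melted ≈ 0.0378 kg

Water can give up m c ΔT = 0.1516×4180×19.93 = 12629 J before reaching 0 °C.
To melt every bit of ice: 0.2534×334000 = 84636 J.
Since 12629 < 84636 J, not all the ice melts; equilibrium is at 0 °C.
Mass melted = 12629/334000 ≈ 0.03781 kg.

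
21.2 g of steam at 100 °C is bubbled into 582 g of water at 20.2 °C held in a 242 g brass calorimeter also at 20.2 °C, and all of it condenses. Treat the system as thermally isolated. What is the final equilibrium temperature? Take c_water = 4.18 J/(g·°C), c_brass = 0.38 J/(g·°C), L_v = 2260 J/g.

T_f ≈ 41.2 °C

Heat gained plus heat lost sum to zero:
latent heat released on condensation: 21.2×2260 = 47912
  condensate cools 100→T: 21.2×4.18×(T − 100) = 88.62(T − 100)
  water warms: 582×4.18×(T − 20.2) = 2432.8(T − 20.2)
  cup: 91.96(T − 20.2)
2613.3 T = 47912 + 8861.6 + 50999 = 107773
T ≈ 41.24 °C (< 100 °C, so full condensation is consistent).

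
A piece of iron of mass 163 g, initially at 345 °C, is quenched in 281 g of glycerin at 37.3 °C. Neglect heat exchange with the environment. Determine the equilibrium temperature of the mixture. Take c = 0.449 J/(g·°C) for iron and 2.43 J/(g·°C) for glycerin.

Let T be the final temperature. ΣQ_i = 0:
163×0.449×(T − 345) + 281×2.43×(T − 37.3) = 0
756.02 T = 50719
T ≈ 67.09 °C

T_f ≈ 67.1 °C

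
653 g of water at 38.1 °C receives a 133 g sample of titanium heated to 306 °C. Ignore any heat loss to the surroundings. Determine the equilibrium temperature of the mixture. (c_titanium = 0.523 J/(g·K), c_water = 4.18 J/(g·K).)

Net heat exchanged in the isolated system is zero:
133·0.523·(T − 306) + 653·4.18·(T − 38.1) = 0
2799.1 T = 125281
T ≈ 44.76 °C

T_f ≈ 44.8 °C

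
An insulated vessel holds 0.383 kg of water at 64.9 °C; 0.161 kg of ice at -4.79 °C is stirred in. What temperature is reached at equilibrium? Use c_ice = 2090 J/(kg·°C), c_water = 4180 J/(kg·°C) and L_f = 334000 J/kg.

T_f ≈ 21.3 °C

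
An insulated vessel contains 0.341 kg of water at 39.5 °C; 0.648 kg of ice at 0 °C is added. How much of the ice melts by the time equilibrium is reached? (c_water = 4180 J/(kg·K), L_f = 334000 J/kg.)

m_melted ≈ 0.169 kg

Water can give up m c ΔT = 0.341×4180×39.5 = 56303 J before reaching 0 °C.
To melt every bit of ice: 0.648×334000 = 216432 J.
Since 56303 < 216432 J, not all the ice melts; equilibrium is at 0 °C.
m_melted×334000 = 56303  ⇒  m_melted ≈ 0.1686 kg.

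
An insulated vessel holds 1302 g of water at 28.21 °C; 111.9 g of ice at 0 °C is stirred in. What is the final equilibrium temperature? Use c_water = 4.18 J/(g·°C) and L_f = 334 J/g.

T_f ≈ 19.7 °C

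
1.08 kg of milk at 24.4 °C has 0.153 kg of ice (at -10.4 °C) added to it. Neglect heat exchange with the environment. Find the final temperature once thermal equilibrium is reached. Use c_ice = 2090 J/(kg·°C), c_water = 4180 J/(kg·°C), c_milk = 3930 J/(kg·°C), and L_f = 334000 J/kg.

T_f ≈ 10.1 °C

Energy balance with sensible and latent terms:
ice -10.4→0 °C: 0.153×2090×10.4 = 3325.6
  latent heat to melt: 0.153×334000 = 51102
  warm the meltwater: 639.54 T
  milk: 4244.4(T − 24.4)
4883.9 T = 103563 − 54428 = 49136
T ≈ 10.06 °C (positive, so assuming full melt was valid).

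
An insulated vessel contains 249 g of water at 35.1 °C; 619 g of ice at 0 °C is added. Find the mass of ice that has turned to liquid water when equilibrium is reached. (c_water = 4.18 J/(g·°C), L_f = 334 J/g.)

Water can give up m c ΔT = 249·4.18·35.1 = 36533 J before reaching 0 °C.
To melt every bit of ice: 619·334 = 206746 J.
Since 36533 < 206746 J, not all the ice melts; equilibrium is at 0 °C.
m_melted·334 = 36533  ⇒  m_melted ≈ 109.4 g.

m_melted ≈ 109 g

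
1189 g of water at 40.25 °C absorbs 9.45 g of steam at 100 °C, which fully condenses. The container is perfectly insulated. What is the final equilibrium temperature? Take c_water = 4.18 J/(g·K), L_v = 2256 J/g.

Energy balance with sensible and latent terms:
condense steam: −9.45·2256 = −21319; condensed water 100 °C→T: 39.5(T − 100); original water: 4970(T − 40.25)
5009.5 T = 21319 + 3950.1 + 200043 = 225313
T ≈ 44.98 °C (< 100 °C, so full condensation is consistent).

T_f ≈ 45.0 °C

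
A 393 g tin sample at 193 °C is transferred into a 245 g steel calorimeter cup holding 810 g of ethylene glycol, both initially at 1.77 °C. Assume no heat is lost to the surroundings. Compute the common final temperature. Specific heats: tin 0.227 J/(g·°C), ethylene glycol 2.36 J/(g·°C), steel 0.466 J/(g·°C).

T_f ≈ 9.8 °C

Let T be the final temperature. ΣQ_i = 0:
393*0.227*(T − 193) + 810*2.36*(T − 1.77) + 245*0.466*(T − 1.77) = 0
89.21(T − 193) + 1911.6(T − 1.77) + 114.17(T − 1.77) = 0
(89.21 + 1911.6 + 114.17) T = 89.21*193 + 1911.6*1.77 + 114.17*1.77
T = 20803/2115 ≈ 9.84 °C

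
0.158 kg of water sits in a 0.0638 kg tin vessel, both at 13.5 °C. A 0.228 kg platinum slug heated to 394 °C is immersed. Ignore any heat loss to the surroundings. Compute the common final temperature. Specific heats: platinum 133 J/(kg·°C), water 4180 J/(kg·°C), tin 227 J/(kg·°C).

T_f ≈ 29.9 °C

Conservation of energy gives ΣQ = 0:
0.228·133·(T − 394) + 0.158·4180·(T − 13.5) + 0.0638·227·(T − 13.5) = 0
705.25 T = 21059
T = 21059 / 705.25 = 29.9 °C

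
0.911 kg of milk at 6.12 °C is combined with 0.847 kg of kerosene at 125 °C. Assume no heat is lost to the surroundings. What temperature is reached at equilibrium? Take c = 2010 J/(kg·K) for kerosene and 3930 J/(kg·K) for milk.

Conservation of energy gives ΣQ = 0:
0.847*2010*(T − 125) + 0.911*3930*(T − 6.12) = 0
5282.7 T = 234720
T = 234720/5282.7 ≈ 44.43 °C

T_f ≈ 44.4 °C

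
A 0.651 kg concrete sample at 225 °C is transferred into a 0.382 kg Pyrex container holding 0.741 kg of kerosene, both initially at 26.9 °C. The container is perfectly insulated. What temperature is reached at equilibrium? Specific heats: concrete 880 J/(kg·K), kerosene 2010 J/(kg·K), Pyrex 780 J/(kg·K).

T_f ≈ 75.0 °C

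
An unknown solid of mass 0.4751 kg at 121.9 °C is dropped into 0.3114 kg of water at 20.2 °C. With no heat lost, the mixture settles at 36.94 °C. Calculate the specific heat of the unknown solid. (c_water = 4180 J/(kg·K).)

Heat gained plus heat lost sum to zero:
0.4751·c·(36.94 − 121.9) + 0.3114·4180·(36.94 − 20.2) = 0
-40.36 c = -21790
c = -21790/-40.36 ≈ 539.8 J/(kg·K)

c ≈ 540 J/(kg·K)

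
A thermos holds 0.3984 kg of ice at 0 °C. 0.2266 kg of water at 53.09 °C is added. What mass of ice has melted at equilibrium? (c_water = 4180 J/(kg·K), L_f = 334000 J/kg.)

m_melted ≈ 0.151 kg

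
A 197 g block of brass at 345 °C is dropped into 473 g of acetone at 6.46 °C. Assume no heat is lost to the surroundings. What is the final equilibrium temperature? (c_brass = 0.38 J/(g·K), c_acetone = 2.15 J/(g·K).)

T_f ≈ 29.7 °C

Net heat exchanged in the isolated system is zero:
197×0.38×(T − 345) + 473×2.15×(T − 6.46) = 0
74.86(T − 345) + 1016.9(T − 6.46) = 0
(74.86 + 1016.9) T = 74.86×345 + 1016.9×6.46
T ≈ 29.67 °C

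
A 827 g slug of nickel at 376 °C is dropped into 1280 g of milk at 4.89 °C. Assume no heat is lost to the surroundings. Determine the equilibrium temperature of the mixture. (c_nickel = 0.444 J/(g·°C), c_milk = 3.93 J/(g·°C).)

With ΣQ=0 the equilibrium temperature is the m·c-weighted mean:
T_f = (367.19·376 + 5030.4·4.89) / (367.19 + 5030.4)
    = 162661 / 5397.6 ≈ 30.14 °C

T_f ≈ 30.1 °C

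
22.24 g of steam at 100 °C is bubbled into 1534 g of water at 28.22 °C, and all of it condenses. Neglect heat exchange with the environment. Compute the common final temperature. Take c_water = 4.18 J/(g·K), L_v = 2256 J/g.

T_f ≈ 37.0 °C

Setting the total heat transfer to zero:
latent heat released on condensation: 22.24·2256 = 50173
  condensed water 100 °C→T: 92.96(T − 100)
  water warms: 1534·4.18·(T − 28.22) = 6412.1(T − 28.22)
6505.1 T = 50173 + 9296.3 + 180950 = 240420
T ≈ 36.96 °C — below 100 °C, confirming all the steam condensed.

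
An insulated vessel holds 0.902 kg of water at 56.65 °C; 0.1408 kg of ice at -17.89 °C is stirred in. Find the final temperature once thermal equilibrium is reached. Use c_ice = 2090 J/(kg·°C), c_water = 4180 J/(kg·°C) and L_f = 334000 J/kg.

Setting the total heat transfer to zero:
warm ice to 0 °C: 0.1408·2090·(0 − (-17.89)) = 5264.5; melt ice: 0.1408·334000 = 47027; warm the meltwater: 588.54 T; water: 3770.4(T − 56.65)
4358.9 T = 213591 − 52292 = 161299
T ≈ 37.00 °C (positive, so assuming full melt was valid).

T_f ≈ 37.0 °C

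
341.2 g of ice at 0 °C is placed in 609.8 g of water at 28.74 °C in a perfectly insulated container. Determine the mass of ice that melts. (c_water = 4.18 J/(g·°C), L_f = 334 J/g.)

Water can give up m c ΔT = 609.8·4.18·28.74 = 73257 J before reaching 0 °C.
Melting all 341.2 g of ice would need 341.2·334 = 113961 J.
Since 73257 < 113961 J, not all the ice melts; equilibrium is at 0 °C.
m_melted·334 = 73257  ⇒  m_melted ≈ 219.3 g.

m_melted ≈ 219 g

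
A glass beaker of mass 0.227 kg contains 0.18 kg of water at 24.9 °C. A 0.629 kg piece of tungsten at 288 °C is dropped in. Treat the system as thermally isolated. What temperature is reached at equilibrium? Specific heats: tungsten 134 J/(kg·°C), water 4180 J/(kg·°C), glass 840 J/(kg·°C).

T_f ≈ 46.5 °C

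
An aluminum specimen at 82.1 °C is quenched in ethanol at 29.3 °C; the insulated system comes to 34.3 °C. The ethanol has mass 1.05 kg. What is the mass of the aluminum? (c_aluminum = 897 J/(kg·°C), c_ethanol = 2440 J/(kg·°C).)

Energy conservation, ΣQ = 0:
m·897·(34.3 − 82.1) + 1.05·2440·(34.3 − 29.3) = 0
-42877 m = -12810
m = -12810/-42877 ≈ 0.2988 kg

m ≈ 0.299 kg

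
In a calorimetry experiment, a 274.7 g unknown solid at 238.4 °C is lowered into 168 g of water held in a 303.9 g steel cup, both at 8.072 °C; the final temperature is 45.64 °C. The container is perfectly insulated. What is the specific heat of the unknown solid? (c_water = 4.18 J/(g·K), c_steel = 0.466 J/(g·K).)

c ≈ 0.599 J/(g·K)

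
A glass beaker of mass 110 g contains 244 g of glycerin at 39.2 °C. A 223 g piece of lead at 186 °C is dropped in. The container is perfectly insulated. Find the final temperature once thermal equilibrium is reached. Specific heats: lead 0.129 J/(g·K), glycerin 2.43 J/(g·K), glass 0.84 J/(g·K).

Net heat exchanged in the isolated system is zero:
223·0.129·(T − 186) + 244·2.43·(T − 39.2) + 110·0.84·(T − 39.2) = 0
(28.77 + 592.92 + 92.4) T = 28.77·186 + 592.92·39.2 + 92.4·39.2
T = 32215/714.09 ≈ 45.11 °C

T_f ≈ 45.1 °C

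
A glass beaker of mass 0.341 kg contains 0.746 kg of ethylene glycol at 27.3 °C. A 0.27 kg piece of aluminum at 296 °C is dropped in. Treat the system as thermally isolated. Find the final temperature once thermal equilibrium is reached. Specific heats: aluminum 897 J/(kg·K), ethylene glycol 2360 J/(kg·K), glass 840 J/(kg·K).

Heat gained plus heat lost sum to zero:
0.27×897×(T − 296) + 0.746×2360×(T − 27.3) + 0.341×840×(T − 27.3) = 0
242.19(T − 296) + 1760.6(T − 27.3) + 286.44(T − 27.3) = 0
(242.19 + 1760.6 + 286.44) T = 242.19×296 + 1760.6×27.3 + 286.44×27.3
T = 127571 / 2289.2 = 55.7 °C

T_f ≈ 55.7 °C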